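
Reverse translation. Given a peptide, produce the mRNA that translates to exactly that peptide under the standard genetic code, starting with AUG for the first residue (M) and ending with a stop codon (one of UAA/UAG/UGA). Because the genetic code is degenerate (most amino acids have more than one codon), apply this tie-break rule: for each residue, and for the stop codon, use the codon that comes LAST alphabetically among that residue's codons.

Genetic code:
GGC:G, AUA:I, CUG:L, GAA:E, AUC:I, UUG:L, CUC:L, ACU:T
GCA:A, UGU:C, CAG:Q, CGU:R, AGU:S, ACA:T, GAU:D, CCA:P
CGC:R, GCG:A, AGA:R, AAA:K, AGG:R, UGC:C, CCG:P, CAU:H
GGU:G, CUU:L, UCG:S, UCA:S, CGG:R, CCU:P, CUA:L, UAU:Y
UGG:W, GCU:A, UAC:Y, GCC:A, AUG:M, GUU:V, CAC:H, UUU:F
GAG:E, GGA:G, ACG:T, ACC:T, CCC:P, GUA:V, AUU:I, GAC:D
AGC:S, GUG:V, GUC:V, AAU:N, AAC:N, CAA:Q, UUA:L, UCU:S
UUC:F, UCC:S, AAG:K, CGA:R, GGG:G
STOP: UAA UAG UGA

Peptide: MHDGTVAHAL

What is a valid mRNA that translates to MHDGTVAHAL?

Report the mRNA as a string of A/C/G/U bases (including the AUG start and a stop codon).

residue 1: M -> AUG (start codon)
residue 2: H codons sorted = CAC,CAU -> pick last = CAU
residue 3: D codons sorted = GAC,GAU -> pick last = GAU
residue 4: G codons sorted = GGA,GGC,GGG,GGU -> pick last = GGU
residue 5: T codons sorted = ACA,ACC,ACG,ACU -> pick last = ACU
residue 6: V codons sorted = GUA,GUC,GUG,GUU -> pick last = GUU
residue 7: A codons sorted = GCA,GCC,GCG,GCU -> pick last = GCU
residue 8: H codons sorted = CAC,CAU -> pick last = CAU
residue 9: A codons sorted = GCA,GCC,GCG,GCU -> pick last = GCU
residue 10: L codons sorted = CUA,CUC,CUG,CUU,UUA,UUG -> pick last = UUG
terminator: stop codons sorted = UAA,UAG,UGA -> pick last = UGA

Answer: mRNA: AUGCAUGAUGGUACUGUUGCUCAUGCUUUGUGA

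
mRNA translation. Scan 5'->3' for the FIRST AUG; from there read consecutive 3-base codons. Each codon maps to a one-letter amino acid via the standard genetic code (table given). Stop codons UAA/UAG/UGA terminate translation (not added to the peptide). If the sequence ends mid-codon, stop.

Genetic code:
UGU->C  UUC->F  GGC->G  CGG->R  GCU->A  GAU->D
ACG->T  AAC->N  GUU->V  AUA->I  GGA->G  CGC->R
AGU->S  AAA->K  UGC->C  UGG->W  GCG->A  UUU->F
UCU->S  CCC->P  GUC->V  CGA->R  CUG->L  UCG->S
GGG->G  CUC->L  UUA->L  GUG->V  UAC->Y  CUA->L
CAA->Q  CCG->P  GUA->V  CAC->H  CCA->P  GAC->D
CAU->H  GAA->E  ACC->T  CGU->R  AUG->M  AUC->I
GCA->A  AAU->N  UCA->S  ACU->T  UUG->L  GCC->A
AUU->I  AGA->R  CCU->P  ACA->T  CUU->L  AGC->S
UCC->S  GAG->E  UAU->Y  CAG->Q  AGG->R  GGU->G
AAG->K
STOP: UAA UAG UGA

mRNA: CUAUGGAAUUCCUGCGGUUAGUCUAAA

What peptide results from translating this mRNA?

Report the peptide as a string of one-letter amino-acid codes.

Answer: MEFLRLV

Derivation:
start AUG at pos 2
pos 2: AUG -> M; peptide=M
pos 5: GAA -> E; peptide=ME
pos 8: UUC -> F; peptide=MEF
pos 11: CUG -> L; peptide=MEFL
pos 14: CGG -> R; peptide=MEFLR
pos 17: UUA -> L; peptide=MEFLRL
pos 20: GUC -> V; peptide=MEFLRLV
pos 23: UAA -> STOP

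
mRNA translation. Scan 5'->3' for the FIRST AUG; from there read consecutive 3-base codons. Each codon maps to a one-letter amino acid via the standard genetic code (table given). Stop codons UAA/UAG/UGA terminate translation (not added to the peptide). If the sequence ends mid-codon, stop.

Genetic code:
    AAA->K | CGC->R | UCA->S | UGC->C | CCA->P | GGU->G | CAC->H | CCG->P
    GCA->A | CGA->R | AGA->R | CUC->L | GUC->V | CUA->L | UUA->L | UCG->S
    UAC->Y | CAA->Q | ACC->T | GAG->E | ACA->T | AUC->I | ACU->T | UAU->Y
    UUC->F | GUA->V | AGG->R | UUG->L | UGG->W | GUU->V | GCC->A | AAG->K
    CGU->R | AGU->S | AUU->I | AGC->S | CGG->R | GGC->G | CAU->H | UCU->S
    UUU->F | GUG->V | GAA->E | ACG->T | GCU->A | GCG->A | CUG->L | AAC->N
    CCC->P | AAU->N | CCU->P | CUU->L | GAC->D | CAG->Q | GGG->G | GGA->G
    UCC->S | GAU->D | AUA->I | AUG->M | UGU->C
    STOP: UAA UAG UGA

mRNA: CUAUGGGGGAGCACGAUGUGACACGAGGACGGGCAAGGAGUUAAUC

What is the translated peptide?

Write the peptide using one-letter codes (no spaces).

start AUG at pos 2
pos 2: AUG -> M; peptide=M
pos 5: GGG -> G; peptide=MG
pos 8: GAG -> E; peptide=MGE
pos 11: CAC -> H; peptide=MGEH
pos 14: GAU -> D; peptide=MGEHD
pos 17: GUG -> V; peptide=MGEHDV
pos 20: ACA -> T; peptide=MGEHDVT
pos 23: CGA -> R; peptide=MGEHDVTR
pos 26: GGA -> G; peptide=MGEHDVTRG
pos 29: CGG -> R; peptide=MGEHDVTRGR
pos 32: GCA -> A; peptide=MGEHDVTRGRA
pos 35: AGG -> R; peptide=MGEHDVTRGRAR
pos 38: AGU -> S; peptide=MGEHDVTRGRARS
pos 41: UAA -> STOP

Answer: MGEHDVTRGRARS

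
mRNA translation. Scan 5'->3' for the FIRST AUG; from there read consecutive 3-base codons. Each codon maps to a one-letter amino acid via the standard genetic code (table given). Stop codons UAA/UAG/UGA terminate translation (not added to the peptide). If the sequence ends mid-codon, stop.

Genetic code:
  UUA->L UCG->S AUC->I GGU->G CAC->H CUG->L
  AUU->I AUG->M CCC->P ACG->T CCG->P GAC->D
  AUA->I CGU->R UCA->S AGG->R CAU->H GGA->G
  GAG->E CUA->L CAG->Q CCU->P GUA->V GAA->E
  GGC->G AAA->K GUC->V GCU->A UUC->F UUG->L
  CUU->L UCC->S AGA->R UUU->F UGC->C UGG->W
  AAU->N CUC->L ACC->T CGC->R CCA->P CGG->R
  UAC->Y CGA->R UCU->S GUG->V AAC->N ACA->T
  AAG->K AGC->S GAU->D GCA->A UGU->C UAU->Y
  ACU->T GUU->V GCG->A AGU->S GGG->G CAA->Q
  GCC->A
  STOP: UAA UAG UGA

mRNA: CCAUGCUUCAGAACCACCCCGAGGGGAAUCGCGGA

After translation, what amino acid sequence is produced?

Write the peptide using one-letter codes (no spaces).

start AUG at pos 2
pos 2: AUG -> M; peptide=M
pos 5: CUU -> L; peptide=ML
pos 8: CAG -> Q; peptide=MLQ
pos 11: AAC -> N; peptide=MLQN
pos 14: CAC -> H; peptide=MLQNH
pos 17: CCC -> P; peptide=MLQNHP
pos 20: GAG -> E; peptide=MLQNHPE
pos 23: GGG -> G; peptide=MLQNHPEG
pos 26: AAU -> N; peptide=MLQNHPEGN
pos 29: CGC -> R; peptide=MLQNHPEGNR
pos 32: GGA -> G; peptide=MLQNHPEGNRG
pos 35: only 0 nt remain (<3), stop (end of mRNA)

Answer: MLQNHPEGNRG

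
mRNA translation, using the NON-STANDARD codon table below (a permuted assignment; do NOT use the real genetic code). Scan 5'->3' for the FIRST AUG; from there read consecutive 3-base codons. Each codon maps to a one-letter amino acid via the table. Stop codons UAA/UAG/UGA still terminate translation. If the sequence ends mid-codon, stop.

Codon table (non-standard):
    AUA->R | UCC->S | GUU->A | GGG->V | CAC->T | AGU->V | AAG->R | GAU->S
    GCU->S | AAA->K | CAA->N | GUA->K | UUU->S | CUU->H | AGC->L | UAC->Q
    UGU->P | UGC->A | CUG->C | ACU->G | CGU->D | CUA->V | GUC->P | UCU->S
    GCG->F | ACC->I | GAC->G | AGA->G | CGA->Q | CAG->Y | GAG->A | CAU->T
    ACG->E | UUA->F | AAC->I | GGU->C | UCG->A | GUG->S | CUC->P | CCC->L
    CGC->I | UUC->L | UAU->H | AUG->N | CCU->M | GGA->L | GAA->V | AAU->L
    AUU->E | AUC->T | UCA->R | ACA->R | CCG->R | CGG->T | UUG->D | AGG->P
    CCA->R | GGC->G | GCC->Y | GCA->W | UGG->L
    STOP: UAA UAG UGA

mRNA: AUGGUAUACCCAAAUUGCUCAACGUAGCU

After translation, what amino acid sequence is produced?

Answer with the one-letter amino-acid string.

Answer: NKQRLARE

Derivation:
start AUG at pos 0
pos 0: AUG -> N; peptide=N
pos 3: GUA -> K; peptide=NK
pos 6: UAC -> Q; peptide=NKQ
pos 9: CCA -> R; peptide=NKQR
pos 12: AAU -> L; peptide=NKQRL
pos 15: UGC -> A; peptide=NKQRLA
pos 18: UCA -> R; peptide=NKQRLAR
pos 21: ACG -> E; peptide=NKQRLARE
pos 24: UAG -> STOP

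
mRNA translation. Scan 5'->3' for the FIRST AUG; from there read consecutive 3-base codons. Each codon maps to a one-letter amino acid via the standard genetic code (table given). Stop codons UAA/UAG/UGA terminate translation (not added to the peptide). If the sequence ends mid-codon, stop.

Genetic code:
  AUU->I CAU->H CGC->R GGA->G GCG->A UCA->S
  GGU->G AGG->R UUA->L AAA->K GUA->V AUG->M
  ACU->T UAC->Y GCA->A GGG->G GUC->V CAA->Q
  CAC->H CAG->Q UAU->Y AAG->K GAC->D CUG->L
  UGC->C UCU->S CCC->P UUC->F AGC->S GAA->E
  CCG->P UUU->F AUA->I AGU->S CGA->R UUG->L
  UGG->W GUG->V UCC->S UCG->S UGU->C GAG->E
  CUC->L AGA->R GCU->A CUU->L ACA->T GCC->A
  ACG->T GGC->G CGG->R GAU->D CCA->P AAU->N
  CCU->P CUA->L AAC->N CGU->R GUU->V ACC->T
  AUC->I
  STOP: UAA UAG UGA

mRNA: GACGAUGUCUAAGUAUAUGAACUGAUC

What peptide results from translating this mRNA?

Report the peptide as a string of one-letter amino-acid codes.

Answer: MSKYMN

Derivation:
start AUG at pos 4
pos 4: AUG -> M; peptide=M
pos 7: UCU -> S; peptide=MS
pos 10: AAG -> K; peptide=MSK
pos 13: UAU -> Y; peptide=MSKY
pos 16: AUG -> M; peptide=MSKYM
pos 19: AAC -> N; peptide=MSKYMN
pos 22: UGA -> STOP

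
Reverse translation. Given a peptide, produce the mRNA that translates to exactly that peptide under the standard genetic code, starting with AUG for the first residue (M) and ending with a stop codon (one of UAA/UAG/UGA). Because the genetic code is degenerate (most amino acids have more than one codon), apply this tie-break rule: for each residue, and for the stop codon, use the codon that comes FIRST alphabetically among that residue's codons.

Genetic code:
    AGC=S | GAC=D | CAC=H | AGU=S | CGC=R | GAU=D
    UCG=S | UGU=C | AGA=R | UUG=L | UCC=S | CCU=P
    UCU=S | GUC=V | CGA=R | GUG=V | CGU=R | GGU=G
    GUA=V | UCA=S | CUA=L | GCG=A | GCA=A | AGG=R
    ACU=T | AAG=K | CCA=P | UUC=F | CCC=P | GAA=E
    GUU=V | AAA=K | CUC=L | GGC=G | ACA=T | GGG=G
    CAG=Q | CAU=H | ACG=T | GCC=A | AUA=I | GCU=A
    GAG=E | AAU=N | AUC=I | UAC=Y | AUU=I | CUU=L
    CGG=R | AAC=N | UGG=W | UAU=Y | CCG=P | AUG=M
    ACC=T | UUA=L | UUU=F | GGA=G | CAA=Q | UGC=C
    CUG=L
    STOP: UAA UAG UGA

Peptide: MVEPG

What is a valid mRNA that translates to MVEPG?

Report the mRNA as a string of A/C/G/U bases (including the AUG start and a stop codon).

residue 1: M -> AUG (start codon)
residue 2: V codons sorted = GUA,GUC,GUG,GUU -> pick first = GUA
residue 3: E codons sorted = GAA,GAG -> pick first = GAA
residue 4: P codons sorted = CCA,CCC,CCG,CCU -> pick first = CCA
residue 5: G codons sorted = GGA,GGC,GGG,GGU -> pick first = GGA
terminator: stop codons sorted = UAA,UAG,UGA -> pick first = UAA

Answer: mRNA: AUGGUAGAACCAGGAUAA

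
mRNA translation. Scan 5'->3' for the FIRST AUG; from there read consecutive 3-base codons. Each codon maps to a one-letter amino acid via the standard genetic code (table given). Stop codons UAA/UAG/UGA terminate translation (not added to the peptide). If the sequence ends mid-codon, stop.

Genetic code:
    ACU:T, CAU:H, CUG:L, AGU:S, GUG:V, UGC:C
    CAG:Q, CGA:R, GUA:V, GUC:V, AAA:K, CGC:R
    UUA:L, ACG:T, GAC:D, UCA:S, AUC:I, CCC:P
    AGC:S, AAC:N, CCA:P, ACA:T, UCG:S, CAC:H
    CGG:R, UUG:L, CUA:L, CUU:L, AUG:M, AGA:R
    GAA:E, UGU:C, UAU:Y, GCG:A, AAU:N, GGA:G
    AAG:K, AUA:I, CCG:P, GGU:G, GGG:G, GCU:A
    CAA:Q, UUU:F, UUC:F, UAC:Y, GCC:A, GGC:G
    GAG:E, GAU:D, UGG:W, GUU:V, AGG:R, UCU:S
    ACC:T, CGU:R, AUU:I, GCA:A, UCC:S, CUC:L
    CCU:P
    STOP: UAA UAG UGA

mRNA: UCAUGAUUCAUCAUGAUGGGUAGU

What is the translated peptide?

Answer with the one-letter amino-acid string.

start AUG at pos 2
pos 2: AUG -> M; peptide=M
pos 5: AUU -> I; peptide=MI
pos 8: CAU -> H; peptide=MIH
pos 11: CAU -> H; peptide=MIHH
pos 14: GAU -> D; peptide=MIHHD
pos 17: GGG -> G; peptide=MIHHDG
pos 20: UAG -> STOP

Answer: MIHHDG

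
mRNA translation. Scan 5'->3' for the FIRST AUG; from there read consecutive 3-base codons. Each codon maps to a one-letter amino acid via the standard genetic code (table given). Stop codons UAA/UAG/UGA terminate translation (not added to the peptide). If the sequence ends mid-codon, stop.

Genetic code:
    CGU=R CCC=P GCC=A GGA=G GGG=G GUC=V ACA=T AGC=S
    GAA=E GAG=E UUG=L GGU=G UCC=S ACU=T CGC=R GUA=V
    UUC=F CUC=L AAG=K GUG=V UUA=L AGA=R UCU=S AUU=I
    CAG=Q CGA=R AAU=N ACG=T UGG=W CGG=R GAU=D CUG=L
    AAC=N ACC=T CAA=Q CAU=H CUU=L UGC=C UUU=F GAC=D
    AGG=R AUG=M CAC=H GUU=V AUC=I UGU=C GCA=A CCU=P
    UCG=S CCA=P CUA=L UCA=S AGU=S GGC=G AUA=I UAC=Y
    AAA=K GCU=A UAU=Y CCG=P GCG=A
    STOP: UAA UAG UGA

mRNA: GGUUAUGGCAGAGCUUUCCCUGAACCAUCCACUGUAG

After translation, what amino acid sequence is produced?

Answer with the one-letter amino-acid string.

Answer: MAELSLNHPL

Derivation:
start AUG at pos 4
pos 4: AUG -> M; peptide=M
pos 7: GCA -> A; peptide=MA
pos 10: GAG -> E; peptide=MAE
pos 13: CUU -> L; peptide=MAEL
pos 16: UCC -> S; peptide=MAELS
pos 19: CUG -> L; peptide=MAELSL
pos 22: AAC -> N; peptide=MAELSLN
pos 25: CAU -> H; peptide=MAELSLNH
pos 28: CCA -> P; peptide=MAELSLNHP
pos 31: CUG -> L; peptide=MAELSLNHPL
pos 34: UAG -> STOP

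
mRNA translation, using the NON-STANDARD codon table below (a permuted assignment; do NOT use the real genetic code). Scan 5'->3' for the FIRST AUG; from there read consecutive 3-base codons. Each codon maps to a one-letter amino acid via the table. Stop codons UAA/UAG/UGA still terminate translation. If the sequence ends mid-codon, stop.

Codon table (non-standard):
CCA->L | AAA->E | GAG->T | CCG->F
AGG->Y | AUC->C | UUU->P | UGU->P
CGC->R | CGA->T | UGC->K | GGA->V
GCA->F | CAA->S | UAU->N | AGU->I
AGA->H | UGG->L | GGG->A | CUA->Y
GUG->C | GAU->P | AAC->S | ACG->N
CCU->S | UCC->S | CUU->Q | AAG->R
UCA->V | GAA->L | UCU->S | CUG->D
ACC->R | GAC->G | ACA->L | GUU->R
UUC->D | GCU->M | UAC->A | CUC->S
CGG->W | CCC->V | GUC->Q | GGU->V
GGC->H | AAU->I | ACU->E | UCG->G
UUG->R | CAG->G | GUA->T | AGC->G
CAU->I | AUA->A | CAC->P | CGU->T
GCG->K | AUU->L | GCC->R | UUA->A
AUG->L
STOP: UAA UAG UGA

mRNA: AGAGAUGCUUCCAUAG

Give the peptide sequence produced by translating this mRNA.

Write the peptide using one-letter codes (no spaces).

start AUG at pos 4
pos 4: AUG -> L; peptide=L
pos 7: CUU -> Q; peptide=LQ
pos 10: CCA -> L; peptide=LQL
pos 13: UAG -> STOP

Answer: LQL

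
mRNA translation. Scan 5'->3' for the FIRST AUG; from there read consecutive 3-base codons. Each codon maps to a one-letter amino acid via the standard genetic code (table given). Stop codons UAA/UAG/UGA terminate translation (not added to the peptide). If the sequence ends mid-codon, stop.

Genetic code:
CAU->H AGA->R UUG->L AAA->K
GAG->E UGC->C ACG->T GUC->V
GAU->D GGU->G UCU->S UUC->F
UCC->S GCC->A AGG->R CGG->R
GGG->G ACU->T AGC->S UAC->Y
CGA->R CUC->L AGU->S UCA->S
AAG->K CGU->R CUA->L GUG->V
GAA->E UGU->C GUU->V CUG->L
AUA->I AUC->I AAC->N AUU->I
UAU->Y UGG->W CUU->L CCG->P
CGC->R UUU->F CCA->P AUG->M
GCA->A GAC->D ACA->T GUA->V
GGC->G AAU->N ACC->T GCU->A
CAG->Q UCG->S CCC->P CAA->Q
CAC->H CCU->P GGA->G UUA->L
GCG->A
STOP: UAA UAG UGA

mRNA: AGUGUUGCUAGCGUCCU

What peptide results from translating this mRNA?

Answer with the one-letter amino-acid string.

Answer: (empty: no AUG start codon)

Derivation:
no AUG start codon found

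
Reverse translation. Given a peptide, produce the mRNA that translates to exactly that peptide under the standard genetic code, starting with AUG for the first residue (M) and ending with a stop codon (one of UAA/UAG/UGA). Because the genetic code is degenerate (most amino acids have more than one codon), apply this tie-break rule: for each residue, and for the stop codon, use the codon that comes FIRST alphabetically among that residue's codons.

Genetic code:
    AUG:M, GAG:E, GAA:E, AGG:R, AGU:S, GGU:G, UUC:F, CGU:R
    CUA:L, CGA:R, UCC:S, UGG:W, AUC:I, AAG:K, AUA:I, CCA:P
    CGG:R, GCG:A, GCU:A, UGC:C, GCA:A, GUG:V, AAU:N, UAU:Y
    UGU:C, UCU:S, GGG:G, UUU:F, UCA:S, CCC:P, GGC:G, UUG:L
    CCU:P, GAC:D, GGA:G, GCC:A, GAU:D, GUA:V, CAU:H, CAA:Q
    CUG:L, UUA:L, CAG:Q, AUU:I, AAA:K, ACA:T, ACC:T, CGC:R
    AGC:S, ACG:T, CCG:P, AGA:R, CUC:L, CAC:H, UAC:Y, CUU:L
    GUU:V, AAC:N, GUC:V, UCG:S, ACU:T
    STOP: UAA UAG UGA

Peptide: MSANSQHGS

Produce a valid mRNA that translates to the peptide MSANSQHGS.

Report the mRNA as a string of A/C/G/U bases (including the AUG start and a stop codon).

residue 1: M -> AUG (start codon)
residue 2: S codons sorted = AGC,AGU,UCA,UCC,UCG,UCU -> pick first = AGC
residue 3: A codons sorted = GCA,GCC,GCG,GCU -> pick first = GCA
residue 4: N codons sorted = AAC,AAU -> pick first = AAC
residue 5: S codons sorted = AGC,AGU,UCA,UCC,UCG,UCU -> pick first = AGC
residue 6: Q codons sorted = CAA,CAG -> pick first = CAA
residue 7: H codons sorted = CAC,CAU -> pick first = CAC
residue 8: G codons sorted = GGA,GGC,GGG,GGU -> pick first = GGA
residue 9: S codons sorted = AGC,AGU,UCA,UCC,UCG,UCU -> pick first = AGC
terminator: stop codons sorted = UAA,UAG,UGA -> pick first = UAA

Answer: mRNA: AUGAGCGCAAACAGCCAACACGGAAGCUAA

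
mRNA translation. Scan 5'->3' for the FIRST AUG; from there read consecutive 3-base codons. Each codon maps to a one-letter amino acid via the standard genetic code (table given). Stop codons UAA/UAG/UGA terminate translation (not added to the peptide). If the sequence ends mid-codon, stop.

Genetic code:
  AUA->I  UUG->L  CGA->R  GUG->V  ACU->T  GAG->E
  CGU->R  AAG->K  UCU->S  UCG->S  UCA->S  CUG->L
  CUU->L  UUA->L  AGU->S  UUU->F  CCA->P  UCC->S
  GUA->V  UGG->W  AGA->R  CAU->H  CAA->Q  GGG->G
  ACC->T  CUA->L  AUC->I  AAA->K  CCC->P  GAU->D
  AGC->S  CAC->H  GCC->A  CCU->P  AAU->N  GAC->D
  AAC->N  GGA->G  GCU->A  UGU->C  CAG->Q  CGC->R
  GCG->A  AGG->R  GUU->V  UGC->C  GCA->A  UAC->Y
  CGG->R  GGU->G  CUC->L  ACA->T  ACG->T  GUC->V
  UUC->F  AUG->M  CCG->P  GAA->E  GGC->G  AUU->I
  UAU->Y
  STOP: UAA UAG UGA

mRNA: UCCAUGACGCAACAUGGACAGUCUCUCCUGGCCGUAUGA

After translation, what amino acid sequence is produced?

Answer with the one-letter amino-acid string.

start AUG at pos 3
pos 3: AUG -> M; peptide=M
pos 6: ACG -> T; peptide=MT
pos 9: CAA -> Q; peptide=MTQ
pos 12: CAU -> H; peptide=MTQH
pos 15: GGA -> G; peptide=MTQHG
pos 18: CAG -> Q; peptide=MTQHGQ
pos 21: UCU -> S; peptide=MTQHGQS
pos 24: CUC -> L; peptide=MTQHGQSL
pos 27: CUG -> L; peptide=MTQHGQSLL
pos 30: GCC -> A; peptide=MTQHGQSLLA
pos 33: GUA -> V; peptide=MTQHGQSLLAV
pos 36: UGA -> STOP

Answer: MTQHGQSLLAV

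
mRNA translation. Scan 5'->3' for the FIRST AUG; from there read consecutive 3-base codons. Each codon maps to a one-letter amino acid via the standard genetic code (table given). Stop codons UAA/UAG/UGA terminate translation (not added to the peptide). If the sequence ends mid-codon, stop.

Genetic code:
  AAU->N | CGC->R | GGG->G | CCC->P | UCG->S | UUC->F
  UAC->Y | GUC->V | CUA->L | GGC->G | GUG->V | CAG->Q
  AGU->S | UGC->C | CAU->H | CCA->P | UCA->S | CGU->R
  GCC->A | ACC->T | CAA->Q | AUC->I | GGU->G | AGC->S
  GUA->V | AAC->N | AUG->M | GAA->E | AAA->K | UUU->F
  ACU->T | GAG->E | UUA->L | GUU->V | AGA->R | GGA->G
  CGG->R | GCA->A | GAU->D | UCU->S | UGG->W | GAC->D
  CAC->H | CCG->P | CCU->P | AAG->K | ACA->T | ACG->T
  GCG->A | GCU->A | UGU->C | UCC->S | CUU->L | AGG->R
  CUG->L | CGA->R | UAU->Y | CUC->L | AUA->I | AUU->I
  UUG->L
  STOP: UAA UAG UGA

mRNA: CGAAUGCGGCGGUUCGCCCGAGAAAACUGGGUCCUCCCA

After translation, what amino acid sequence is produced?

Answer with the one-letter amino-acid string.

start AUG at pos 3
pos 3: AUG -> M; peptide=M
pos 6: CGG -> R; peptide=MR
pos 9: CGG -> R; peptide=MRR
pos 12: UUC -> F; peptide=MRRF
pos 15: GCC -> A; peptide=MRRFA
pos 18: CGA -> R; peptide=MRRFAR
pos 21: GAA -> E; peptide=MRRFARE
pos 24: AAC -> N; peptide=MRRFAREN
pos 27: UGG -> W; peptide=MRRFARENW
pos 30: GUC -> V; peptide=MRRFARENWV
pos 33: CUC -> L; peptide=MRRFARENWVL
pos 36: CCA -> P; peptide=MRRFARENWVLP
pos 39: only 0 nt remain (<3), stop (end of mRNA)

Answer: MRRFARENWVLP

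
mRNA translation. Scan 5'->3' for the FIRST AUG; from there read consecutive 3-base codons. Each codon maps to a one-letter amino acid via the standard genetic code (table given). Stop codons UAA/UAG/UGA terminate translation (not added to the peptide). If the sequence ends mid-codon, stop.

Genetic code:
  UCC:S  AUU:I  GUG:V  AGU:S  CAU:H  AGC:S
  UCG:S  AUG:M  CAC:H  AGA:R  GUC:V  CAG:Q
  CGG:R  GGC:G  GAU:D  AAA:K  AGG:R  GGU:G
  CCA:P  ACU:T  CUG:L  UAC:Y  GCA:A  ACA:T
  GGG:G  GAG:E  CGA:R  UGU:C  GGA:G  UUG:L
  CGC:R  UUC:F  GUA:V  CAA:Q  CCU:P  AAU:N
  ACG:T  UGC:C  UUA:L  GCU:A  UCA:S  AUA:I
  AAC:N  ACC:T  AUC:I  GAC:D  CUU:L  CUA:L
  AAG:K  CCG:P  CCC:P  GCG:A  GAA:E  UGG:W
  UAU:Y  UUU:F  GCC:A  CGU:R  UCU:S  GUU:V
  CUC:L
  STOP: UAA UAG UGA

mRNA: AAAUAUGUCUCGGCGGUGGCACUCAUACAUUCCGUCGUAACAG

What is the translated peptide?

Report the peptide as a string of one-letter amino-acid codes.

start AUG at pos 4
pos 4: AUG -> M; peptide=M
pos 7: UCU -> S; peptide=MS
pos 10: CGG -> R; peptide=MSR
pos 13: CGG -> R; peptide=MSRR
pos 16: UGG -> W; peptide=MSRRW
pos 19: CAC -> H; peptide=MSRRWH
pos 22: UCA -> S; peptide=MSRRWHS
pos 25: UAC -> Y; peptide=MSRRWHSY
pos 28: AUU -> I; peptide=MSRRWHSYI
pos 31: CCG -> P; peptide=MSRRWHSYIP
pos 34: UCG -> S; peptide=MSRRWHSYIPS
pos 37: UAA -> STOP

Answer: MSRRWHSYIPS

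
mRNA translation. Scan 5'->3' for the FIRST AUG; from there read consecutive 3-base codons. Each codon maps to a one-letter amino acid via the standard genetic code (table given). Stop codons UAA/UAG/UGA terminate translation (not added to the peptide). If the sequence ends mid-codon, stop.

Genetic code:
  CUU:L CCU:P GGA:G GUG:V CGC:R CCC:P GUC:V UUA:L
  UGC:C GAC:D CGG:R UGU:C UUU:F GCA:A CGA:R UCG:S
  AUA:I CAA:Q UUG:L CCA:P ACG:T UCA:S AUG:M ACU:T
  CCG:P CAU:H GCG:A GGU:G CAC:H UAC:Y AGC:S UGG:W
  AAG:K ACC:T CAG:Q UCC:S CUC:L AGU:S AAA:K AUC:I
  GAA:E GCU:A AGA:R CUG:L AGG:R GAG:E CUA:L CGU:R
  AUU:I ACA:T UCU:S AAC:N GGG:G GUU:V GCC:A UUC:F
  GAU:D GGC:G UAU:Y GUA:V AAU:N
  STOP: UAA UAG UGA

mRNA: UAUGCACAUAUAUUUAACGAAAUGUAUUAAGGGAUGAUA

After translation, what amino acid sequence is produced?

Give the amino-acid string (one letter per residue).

Answer: MHIYLTKCIKG

Derivation:
start AUG at pos 1
pos 1: AUG -> M; peptide=M
pos 4: CAC -> H; peptide=MH
pos 7: AUA -> I; peptide=MHI
pos 10: UAU -> Y; peptide=MHIY
pos 13: UUA -> L; peptide=MHIYL
pos 16: ACG -> T; peptide=MHIYLT
pos 19: AAA -> K; peptide=MHIYLTK
pos 22: UGU -> C; peptide=MHIYLTKC
pos 25: AUU -> I; peptide=MHIYLTKCI
pos 28: AAG -> K; peptide=MHIYLTKCIK
pos 31: GGA -> G; peptide=MHIYLTKCIKG
pos 34: UGA -> STOP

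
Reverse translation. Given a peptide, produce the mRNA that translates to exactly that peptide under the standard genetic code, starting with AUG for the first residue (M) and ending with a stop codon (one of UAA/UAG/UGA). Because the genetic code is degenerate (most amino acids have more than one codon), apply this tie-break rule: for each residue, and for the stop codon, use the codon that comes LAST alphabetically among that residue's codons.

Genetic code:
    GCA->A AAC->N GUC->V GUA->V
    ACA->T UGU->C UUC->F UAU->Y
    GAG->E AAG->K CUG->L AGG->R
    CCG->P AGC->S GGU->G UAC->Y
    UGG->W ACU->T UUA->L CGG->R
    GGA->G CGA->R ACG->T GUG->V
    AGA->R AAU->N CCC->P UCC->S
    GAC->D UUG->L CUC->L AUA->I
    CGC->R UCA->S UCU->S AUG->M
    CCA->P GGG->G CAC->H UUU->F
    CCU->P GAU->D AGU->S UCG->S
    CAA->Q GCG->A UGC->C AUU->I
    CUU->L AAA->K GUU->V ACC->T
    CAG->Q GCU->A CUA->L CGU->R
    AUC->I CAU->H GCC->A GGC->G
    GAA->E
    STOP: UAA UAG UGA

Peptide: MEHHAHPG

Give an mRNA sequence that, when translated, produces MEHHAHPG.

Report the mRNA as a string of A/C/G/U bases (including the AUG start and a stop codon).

Answer: mRNA: AUGGAGCAUCAUGCUCAUCCUGGUUGA

Derivation:
residue 1: M -> AUG (start codon)
residue 2: E codons sorted = GAA,GAG -> pick last = GAG
residue 3: H codons sorted = CAC,CAU -> pick last = CAU
residue 4: H codons sorted = CAC,CAU -> pick last = CAU
residue 5: A codons sorted = GCA,GCC,GCG,GCU -> pick last = GCU
residue 6: H codons sorted = CAC,CAU -> pick last = CAU
residue 7: P codons sorted = CCA,CCC,CCG,CCU -> pick last = CCU
residue 8: G codons sorted = GGA,GGC,GGG,GGU -> pick last = GGU
terminator: stop codons sorted = UAA,UAG,UGA -> pick last = UGA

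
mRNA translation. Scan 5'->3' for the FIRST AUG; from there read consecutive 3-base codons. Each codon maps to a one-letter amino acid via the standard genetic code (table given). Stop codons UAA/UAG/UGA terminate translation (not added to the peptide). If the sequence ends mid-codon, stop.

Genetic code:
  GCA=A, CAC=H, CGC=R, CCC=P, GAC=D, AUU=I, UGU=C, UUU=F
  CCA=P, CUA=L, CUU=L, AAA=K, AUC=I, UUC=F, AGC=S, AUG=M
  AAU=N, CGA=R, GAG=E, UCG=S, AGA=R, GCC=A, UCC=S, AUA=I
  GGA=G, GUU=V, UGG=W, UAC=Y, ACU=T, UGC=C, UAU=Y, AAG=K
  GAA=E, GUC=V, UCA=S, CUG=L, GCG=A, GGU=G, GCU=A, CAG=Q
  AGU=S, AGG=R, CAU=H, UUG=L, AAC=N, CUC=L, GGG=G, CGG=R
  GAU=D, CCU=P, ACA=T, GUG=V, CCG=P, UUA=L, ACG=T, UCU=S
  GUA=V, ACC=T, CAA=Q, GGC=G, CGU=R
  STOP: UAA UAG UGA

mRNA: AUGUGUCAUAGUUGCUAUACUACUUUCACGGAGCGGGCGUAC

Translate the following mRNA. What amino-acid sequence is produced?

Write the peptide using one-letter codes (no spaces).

start AUG at pos 0
pos 0: AUG -> M; peptide=M
pos 3: UGU -> C; peptide=MC
pos 6: CAU -> H; peptide=MCH
pos 9: AGU -> S; peptide=MCHS
pos 12: UGC -> C; peptide=MCHSC
pos 15: UAU -> Y; peptide=MCHSCY
pos 18: ACU -> T; peptide=MCHSCYT
pos 21: ACU -> T; peptide=MCHSCYTT
pos 24: UUC -> F; peptide=MCHSCYTTF
pos 27: ACG -> T; peptide=MCHSCYTTFT
pos 30: GAG -> E; peptide=MCHSCYTTFTE
pos 33: CGG -> R; peptide=MCHSCYTTFTER
pos 36: GCG -> A; peptide=MCHSCYTTFTERA
pos 39: UAC -> Y; peptide=MCHSCYTTFTERAY
pos 42: only 0 nt remain (<3), stop (end of mRNA)

Answer: MCHSCYTTFTERAY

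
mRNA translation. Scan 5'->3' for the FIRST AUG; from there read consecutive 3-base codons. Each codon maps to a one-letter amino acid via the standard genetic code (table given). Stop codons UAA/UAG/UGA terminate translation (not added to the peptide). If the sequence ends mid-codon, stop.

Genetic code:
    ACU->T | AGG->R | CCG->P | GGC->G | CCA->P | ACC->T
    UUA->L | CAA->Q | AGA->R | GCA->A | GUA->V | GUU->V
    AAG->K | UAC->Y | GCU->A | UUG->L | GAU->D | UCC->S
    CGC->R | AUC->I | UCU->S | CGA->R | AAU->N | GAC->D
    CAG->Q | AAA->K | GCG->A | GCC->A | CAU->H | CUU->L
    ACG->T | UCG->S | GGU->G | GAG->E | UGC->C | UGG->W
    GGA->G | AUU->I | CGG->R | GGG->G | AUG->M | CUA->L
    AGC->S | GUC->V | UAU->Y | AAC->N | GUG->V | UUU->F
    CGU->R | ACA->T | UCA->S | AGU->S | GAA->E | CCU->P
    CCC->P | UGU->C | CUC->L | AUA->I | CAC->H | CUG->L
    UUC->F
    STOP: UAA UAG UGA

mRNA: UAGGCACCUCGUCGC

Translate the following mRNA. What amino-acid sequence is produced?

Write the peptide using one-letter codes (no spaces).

no AUG start codon found

Answer: (empty: no AUG start codon)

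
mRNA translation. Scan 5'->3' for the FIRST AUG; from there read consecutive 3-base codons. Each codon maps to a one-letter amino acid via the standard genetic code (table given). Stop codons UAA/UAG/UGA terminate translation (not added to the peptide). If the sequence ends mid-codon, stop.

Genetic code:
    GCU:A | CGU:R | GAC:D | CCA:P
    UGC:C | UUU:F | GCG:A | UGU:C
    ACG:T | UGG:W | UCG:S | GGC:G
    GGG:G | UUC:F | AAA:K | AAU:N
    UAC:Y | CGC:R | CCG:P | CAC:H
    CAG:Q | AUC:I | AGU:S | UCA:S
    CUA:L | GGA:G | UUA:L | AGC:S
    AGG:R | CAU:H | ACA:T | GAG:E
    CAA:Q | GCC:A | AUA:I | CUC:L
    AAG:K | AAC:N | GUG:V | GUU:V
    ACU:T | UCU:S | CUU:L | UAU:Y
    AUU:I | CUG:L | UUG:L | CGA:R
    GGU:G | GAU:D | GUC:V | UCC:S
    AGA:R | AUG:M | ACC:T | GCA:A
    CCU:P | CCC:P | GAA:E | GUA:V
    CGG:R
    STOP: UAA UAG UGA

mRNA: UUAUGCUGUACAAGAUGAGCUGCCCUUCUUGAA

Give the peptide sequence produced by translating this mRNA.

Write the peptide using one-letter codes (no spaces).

Answer: MLYKMSCPS

Derivation:
start AUG at pos 2
pos 2: AUG -> M; peptide=M
pos 5: CUG -> L; peptide=ML
pos 8: UAC -> Y; peptide=MLY
pos 11: AAG -> K; peptide=MLYK
pos 14: AUG -> M; peptide=MLYKM
pos 17: AGC -> S; peptide=MLYKMS
pos 20: UGC -> C; peptide=MLYKMSC
pos 23: CCU -> P; peptide=MLYKMSCP
pos 26: UCU -> S; peptide=MLYKMSCPS
pos 29: UGA -> STOP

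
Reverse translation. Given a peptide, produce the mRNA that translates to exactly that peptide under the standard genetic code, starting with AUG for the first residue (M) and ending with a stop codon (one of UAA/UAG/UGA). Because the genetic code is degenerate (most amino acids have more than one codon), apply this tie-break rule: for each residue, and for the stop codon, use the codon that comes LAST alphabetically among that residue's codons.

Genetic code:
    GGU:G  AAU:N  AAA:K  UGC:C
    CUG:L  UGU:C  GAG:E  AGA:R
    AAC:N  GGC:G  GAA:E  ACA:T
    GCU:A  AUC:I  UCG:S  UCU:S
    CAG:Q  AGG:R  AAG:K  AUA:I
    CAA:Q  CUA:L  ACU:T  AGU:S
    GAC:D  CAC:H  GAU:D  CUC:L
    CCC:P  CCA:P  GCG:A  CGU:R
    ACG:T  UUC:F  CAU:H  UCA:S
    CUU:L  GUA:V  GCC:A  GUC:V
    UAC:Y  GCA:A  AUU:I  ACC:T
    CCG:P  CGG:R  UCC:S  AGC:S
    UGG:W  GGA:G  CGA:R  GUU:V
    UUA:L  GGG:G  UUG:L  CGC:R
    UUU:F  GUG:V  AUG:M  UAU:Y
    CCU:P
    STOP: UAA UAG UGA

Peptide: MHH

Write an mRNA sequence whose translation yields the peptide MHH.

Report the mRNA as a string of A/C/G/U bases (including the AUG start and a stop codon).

residue 1: M -> AUG (start codon)
residue 2: H codons sorted = CAC,CAU -> pick last = CAU
residue 3: H codons sorted = CAC,CAU -> pick last = CAU
terminator: stop codons sorted = UAA,UAG,UGA -> pick last = UGA

Answer: mRNA: AUGCAUCAUUGA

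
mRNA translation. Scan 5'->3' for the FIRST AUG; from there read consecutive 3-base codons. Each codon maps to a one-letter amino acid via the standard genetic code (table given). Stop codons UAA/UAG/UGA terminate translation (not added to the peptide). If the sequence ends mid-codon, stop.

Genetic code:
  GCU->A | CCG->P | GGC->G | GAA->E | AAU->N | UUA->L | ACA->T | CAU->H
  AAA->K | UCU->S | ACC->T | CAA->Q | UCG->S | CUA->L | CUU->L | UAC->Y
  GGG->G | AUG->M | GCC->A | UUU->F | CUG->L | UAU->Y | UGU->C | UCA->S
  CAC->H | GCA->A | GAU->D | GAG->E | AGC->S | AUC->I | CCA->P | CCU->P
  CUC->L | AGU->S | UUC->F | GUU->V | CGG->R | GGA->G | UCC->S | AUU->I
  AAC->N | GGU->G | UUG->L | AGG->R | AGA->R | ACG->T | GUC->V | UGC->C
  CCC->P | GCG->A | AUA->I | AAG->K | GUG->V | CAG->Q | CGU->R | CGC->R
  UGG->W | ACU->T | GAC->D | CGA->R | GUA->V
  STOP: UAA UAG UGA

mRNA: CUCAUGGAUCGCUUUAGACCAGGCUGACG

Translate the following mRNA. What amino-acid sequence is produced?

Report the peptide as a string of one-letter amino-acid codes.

Answer: MDRFRPG

Derivation:
start AUG at pos 3
pos 3: AUG -> M; peptide=M
pos 6: GAU -> D; peptide=MD
pos 9: CGC -> R; peptide=MDR
pos 12: UUU -> F; peptide=MDRF
pos 15: AGA -> R; peptide=MDRFR
pos 18: CCA -> P; peptide=MDRFRP
pos 21: GGC -> G; peptide=MDRFRPG
pos 24: UGA -> STOP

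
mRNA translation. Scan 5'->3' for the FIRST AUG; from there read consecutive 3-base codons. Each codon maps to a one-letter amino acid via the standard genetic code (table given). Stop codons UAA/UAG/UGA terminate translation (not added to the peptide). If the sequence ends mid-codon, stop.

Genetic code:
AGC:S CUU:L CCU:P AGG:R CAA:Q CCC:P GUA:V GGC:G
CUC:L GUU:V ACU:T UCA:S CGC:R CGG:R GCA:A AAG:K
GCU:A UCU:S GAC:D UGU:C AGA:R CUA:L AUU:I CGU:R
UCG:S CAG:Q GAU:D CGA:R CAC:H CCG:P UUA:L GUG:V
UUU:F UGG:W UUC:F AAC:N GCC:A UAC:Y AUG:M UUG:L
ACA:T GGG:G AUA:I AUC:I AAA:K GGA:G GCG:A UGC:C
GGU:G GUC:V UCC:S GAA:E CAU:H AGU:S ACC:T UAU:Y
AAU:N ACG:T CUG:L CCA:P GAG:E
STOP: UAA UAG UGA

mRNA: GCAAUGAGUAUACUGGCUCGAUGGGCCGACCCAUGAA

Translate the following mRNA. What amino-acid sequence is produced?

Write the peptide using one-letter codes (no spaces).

start AUG at pos 3
pos 3: AUG -> M; peptide=M
pos 6: AGU -> S; peptide=MS
pos 9: AUA -> I; peptide=MSI
pos 12: CUG -> L; peptide=MSIL
pos 15: GCU -> A; peptide=MSILA
pos 18: CGA -> R; peptide=MSILAR
pos 21: UGG -> W; peptide=MSILARW
pos 24: GCC -> A; peptide=MSILARWA
pos 27: GAC -> D; peptide=MSILARWAD
pos 30: CCA -> P; peptide=MSILARWADP
pos 33: UGA -> STOP

Answer: MSILARWADP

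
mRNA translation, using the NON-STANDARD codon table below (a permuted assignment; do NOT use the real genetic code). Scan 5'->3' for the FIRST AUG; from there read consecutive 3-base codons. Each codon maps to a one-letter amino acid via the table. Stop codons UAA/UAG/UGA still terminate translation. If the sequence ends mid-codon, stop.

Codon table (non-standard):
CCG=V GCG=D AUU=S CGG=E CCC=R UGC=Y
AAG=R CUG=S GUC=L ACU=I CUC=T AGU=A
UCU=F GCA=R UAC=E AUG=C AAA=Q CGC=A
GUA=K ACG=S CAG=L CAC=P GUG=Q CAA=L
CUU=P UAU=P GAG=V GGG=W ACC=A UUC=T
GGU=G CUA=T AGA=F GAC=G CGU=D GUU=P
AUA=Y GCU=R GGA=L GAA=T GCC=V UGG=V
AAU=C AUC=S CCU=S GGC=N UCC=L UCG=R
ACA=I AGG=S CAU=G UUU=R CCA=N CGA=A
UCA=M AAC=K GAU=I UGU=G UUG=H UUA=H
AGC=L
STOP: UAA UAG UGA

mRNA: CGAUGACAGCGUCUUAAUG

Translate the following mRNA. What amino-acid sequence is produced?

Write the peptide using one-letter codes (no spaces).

start AUG at pos 2
pos 2: AUG -> C; peptide=C
pos 5: ACA -> I; peptide=CI
pos 8: GCG -> D; peptide=CID
pos 11: UCU -> F; peptide=CIDF
pos 14: UAA -> STOP

Answer: CIDF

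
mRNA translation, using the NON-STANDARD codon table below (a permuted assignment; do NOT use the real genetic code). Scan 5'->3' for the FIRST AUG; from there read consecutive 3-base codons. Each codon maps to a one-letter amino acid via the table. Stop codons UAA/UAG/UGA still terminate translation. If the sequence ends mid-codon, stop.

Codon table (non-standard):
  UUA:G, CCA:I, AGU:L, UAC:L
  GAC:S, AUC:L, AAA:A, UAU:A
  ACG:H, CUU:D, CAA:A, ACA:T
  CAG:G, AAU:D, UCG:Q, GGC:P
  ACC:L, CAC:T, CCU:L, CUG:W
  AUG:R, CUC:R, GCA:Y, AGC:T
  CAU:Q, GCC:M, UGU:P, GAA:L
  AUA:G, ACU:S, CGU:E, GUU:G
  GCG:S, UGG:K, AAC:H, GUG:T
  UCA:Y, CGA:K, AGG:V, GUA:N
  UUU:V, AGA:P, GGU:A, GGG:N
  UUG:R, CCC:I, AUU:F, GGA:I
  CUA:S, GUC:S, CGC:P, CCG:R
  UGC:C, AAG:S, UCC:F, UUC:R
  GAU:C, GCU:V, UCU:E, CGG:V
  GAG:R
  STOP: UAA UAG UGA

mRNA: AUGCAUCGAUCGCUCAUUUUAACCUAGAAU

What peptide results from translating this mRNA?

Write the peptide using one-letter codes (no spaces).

start AUG at pos 0
pos 0: AUG -> R; peptide=R
pos 3: CAU -> Q; peptide=RQ
pos 6: CGA -> K; peptide=RQK
pos 9: UCG -> Q; peptide=RQKQ
pos 12: CUC -> R; peptide=RQKQR
pos 15: AUU -> F; peptide=RQKQRF
pos 18: UUA -> G; peptide=RQKQRFG
pos 21: ACC -> L; peptide=RQKQRFGL
pos 24: UAG -> STOP

Answer: RQKQRFGL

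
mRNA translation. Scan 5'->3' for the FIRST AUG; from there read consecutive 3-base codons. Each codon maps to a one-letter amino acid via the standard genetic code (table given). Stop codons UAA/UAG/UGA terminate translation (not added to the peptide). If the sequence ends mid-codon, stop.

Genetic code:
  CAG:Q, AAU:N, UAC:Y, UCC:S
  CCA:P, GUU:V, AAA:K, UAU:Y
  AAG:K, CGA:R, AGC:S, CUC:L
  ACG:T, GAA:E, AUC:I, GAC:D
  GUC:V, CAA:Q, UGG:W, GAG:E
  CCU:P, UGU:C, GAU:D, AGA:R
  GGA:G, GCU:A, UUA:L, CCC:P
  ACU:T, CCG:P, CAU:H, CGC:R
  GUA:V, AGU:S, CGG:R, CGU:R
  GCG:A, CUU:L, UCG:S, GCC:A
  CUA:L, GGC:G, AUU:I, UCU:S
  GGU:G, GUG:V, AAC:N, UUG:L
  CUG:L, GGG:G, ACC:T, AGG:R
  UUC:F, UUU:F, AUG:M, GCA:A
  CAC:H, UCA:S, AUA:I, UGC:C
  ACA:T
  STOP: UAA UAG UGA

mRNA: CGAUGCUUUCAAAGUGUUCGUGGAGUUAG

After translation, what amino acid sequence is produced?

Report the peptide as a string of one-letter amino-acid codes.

start AUG at pos 2
pos 2: AUG -> M; peptide=M
pos 5: CUU -> L; peptide=ML
pos 8: UCA -> S; peptide=MLS
pos 11: AAG -> K; peptide=MLSK
pos 14: UGU -> C; peptide=MLSKC
pos 17: UCG -> S; peptide=MLSKCS
pos 20: UGG -> W; peptide=MLSKCSW
pos 23: AGU -> S; peptide=MLSKCSWS
pos 26: UAG -> STOP

Answer: MLSKCSWS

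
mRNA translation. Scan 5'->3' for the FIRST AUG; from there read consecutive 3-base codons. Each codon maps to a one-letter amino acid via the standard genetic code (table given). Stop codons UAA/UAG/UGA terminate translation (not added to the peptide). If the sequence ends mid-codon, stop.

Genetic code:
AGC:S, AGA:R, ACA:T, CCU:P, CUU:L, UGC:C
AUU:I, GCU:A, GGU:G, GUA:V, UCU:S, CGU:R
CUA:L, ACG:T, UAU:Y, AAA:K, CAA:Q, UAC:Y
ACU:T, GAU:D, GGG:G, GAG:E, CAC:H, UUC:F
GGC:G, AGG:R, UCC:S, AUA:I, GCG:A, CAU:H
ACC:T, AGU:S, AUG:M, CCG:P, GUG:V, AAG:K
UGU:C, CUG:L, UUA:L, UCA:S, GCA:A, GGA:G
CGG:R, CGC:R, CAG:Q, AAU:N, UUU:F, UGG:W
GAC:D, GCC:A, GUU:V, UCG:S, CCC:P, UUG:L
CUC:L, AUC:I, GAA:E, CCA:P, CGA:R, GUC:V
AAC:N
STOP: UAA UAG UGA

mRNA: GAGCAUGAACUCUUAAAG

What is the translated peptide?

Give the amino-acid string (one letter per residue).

start AUG at pos 4
pos 4: AUG -> M; peptide=M
pos 7: AAC -> N; peptide=MN
pos 10: UCU -> S; peptide=MNS
pos 13: UAA -> STOP

Answer: MNS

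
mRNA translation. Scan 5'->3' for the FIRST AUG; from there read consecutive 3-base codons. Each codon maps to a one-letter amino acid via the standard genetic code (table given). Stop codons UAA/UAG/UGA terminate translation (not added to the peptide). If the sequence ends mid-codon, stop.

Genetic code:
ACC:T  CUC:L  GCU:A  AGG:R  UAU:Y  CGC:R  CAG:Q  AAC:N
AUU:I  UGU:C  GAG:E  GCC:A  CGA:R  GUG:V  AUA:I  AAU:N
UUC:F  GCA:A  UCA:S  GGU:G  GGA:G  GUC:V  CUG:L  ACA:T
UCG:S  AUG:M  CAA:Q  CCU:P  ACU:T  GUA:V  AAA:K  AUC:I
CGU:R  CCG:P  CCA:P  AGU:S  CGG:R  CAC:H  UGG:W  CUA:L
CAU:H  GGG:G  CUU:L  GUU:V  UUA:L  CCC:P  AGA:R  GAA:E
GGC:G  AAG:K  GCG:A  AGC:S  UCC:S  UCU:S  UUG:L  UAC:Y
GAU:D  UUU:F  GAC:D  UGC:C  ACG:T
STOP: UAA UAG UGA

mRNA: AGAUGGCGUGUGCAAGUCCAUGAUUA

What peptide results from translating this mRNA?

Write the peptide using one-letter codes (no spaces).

Answer: MACASP

Derivation:
start AUG at pos 2
pos 2: AUG -> M; peptide=M
pos 5: GCG -> A; peptide=MA
pos 8: UGU -> C; peptide=MAC
pos 11: GCA -> A; peptide=MACA
pos 14: AGU -> S; peptide=MACAS
pos 17: CCA -> P; peptide=MACASP
pos 20: UGA -> STOP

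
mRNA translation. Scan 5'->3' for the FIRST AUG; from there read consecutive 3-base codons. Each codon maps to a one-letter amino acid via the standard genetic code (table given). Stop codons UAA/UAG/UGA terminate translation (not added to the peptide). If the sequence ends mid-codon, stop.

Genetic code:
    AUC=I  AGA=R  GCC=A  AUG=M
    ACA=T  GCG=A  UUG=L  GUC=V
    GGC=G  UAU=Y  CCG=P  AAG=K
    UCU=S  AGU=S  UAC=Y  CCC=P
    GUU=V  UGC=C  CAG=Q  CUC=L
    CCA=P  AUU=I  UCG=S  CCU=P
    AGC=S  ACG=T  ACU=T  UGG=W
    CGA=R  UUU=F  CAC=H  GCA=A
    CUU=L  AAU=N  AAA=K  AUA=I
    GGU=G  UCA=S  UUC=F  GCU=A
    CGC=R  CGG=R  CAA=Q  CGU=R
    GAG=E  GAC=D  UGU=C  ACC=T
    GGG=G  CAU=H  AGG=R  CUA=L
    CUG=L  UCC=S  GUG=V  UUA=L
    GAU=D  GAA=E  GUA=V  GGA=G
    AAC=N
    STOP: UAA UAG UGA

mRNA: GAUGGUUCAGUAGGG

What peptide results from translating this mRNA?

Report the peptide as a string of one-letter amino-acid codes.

Answer: MVQ

Derivation:
start AUG at pos 1
pos 1: AUG -> M; peptide=M
pos 4: GUU -> V; peptide=MV
pos 7: CAG -> Q; peptide=MVQ
pos 10: UAG -> STOP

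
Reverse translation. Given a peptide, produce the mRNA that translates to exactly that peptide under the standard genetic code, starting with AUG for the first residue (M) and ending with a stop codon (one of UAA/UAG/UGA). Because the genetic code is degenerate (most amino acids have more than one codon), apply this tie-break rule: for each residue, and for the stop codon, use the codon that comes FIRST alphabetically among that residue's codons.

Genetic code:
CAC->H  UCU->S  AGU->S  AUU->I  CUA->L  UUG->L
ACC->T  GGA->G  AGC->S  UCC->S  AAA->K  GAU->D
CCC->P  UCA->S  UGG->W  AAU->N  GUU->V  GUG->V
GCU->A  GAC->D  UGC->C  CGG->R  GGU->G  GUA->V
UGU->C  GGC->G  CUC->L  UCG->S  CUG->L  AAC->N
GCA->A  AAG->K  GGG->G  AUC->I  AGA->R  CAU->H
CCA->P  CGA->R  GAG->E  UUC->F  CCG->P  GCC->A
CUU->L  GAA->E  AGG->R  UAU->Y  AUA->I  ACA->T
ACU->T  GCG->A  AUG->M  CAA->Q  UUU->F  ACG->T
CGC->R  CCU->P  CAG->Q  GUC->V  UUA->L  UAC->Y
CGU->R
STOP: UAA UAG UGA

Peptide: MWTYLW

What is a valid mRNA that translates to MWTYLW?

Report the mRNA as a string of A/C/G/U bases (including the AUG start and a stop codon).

Answer: mRNA: AUGUGGACAUACCUAUGGUAA

Derivation:
residue 1: M -> AUG (start codon)
residue 2: W -> UGG (only codon)
residue 3: T codons sorted = ACA,ACC,ACG,ACU -> pick first = ACA
residue 4: Y codons sorted = UAC,UAU -> pick first = UAC
residue 5: L codons sorted = CUA,CUC,CUG,CUU,UUA,UUG -> pick first = CUA
residue 6: W -> UGG (only codon)
terminator: stop codons sorted = UAA,UAG,UGA -> pick first = UAA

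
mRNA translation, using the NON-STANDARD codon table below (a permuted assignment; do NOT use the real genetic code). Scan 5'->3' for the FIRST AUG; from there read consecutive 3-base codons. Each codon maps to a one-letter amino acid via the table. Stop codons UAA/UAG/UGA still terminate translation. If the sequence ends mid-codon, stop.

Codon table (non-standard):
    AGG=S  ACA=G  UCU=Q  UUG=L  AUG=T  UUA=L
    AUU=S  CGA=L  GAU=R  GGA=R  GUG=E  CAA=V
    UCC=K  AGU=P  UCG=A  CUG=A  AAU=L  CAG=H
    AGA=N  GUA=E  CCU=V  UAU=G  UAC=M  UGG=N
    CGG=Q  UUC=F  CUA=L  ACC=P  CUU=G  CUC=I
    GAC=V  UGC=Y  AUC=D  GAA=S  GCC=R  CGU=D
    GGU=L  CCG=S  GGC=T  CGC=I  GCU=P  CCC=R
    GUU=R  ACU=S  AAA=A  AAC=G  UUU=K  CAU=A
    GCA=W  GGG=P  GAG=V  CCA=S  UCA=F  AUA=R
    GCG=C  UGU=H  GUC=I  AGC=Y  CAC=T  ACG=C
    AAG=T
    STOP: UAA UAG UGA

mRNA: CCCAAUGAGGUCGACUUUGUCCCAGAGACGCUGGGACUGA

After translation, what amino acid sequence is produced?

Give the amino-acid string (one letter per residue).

Answer: TSASLKHNINV

Derivation:
start AUG at pos 4
pos 4: AUG -> T; peptide=T
pos 7: AGG -> S; peptide=TS
pos 10: UCG -> A; peptide=TSA
pos 13: ACU -> S; peptide=TSAS
pos 16: UUG -> L; peptide=TSASL
pos 19: UCC -> K; peptide=TSASLK
pos 22: CAG -> H; peptide=TSASLKH
pos 25: AGA -> N; peptide=TSASLKHN
pos 28: CGC -> I; peptide=TSASLKHNI
pos 31: UGG -> N; peptide=TSASLKHNIN
pos 34: GAC -> V; peptide=TSASLKHNINV
pos 37: UGA -> STOP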